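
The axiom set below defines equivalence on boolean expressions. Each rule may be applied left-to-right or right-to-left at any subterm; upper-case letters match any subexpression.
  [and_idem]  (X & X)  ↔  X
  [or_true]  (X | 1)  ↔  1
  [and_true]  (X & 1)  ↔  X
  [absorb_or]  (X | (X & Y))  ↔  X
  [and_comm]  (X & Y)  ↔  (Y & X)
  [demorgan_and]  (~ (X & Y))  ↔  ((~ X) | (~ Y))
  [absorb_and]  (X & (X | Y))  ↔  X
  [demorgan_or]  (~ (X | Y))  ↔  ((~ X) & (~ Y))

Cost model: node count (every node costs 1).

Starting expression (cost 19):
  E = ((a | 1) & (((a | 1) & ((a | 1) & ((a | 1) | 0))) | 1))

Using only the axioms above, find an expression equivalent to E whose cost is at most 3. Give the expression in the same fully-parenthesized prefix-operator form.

1. [absorb_and →] ((a | 1) & ((a | 1) | 0))  →  (a | 1);  E = ((a | 1) & (((a | 1) & (a | 1)) | 1))
2. [and_idem →] ((a | 1) & (a | 1))  →  (a | 1);  E = ((a | 1) & ((a | 1) | 1))
3. [absorb_and →] ((a | 1) & ((a | 1) | 1))  →  (a | 1);  cost 3 ≤ 3, done

(a | 1)   [cost 3]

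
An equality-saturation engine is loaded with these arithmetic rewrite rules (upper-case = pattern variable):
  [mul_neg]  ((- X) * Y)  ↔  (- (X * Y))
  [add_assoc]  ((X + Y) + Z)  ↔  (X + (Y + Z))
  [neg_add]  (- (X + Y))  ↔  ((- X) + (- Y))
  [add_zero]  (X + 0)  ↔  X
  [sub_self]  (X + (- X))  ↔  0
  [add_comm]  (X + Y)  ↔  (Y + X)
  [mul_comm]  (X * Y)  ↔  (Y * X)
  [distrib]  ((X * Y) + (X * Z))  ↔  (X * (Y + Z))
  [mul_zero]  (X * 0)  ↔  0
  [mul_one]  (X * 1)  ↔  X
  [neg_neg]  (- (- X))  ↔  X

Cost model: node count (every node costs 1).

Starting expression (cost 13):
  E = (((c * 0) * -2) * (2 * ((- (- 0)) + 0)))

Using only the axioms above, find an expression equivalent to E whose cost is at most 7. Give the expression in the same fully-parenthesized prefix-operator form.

(1) ((- (- 0)) + 0)  =[add_zero →]=  (- (- 0))    ⊢ (((c * 0) * -2) * (2 * (- (- 0))))
(2) (- (- 0))  =[neg_neg →]=  0    ⊢ (((c * 0) * -2) * (2 * 0))
(3) ((c * 0) * -2)  =[mul_comm →]=  (-2 * (c * 0))    ⊢ ((-2 * (c * 0)) * (2 * 0))
(4) (c * 0)  =[mul_zero →]=  0    ⊢ cost 7, within 7

((-2 * 0) * (2 * 0))   [cost 7]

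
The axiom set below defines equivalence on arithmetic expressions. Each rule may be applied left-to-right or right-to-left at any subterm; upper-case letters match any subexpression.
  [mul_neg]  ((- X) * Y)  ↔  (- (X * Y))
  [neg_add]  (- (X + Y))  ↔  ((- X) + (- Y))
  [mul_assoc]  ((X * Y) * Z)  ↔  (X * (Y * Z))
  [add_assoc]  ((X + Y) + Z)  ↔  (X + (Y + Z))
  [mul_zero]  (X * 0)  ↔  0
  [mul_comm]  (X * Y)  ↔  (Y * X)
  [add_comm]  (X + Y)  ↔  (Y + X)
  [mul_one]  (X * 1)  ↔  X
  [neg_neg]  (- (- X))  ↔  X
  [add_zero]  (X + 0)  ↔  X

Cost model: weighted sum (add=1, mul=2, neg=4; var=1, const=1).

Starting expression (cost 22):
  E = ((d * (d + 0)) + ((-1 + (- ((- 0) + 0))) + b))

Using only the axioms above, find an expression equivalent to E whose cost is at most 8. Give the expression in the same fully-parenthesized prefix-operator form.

((d * d) + (-1 + b))   [cost 8]

(1) ((- 0) + 0)  =[add_zero →]=  (- 0)    ⊢ ((d * (d + 0)) + ((-1 + (- (- 0))) + b))
(2) (- (- 0))  =[neg_neg →]=  0    ⊢ ((d * (d + 0)) + ((-1 + 0) + b))
(3) (-1 + 0)  =[add_zero →]=  -1    ⊢ ((d * (d + 0)) + (-1 + b))
(4) (d + 0)  =[add_zero →]=  d    ⊢ cost 8, within 8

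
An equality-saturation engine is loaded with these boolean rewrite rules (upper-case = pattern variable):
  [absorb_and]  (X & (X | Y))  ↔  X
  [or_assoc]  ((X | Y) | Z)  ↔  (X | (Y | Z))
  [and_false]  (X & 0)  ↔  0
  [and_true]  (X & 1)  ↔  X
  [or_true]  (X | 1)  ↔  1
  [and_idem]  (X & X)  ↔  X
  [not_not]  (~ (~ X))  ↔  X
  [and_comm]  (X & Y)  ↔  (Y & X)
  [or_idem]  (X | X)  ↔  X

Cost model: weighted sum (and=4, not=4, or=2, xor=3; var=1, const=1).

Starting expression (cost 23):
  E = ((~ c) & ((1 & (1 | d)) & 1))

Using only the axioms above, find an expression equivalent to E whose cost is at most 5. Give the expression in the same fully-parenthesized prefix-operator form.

(~ c)   [cost 5]

step 1: absorb_and (→) rewrites (1 & (1 | d)) into 1, now ((~ c) & (1 & 1))
step 2: and_true (→) rewrites (1 & 1) into 1, now ((~ c) & 1)
step 3: and_true (→) rewrites ((~ c) & 1) into (~ c), reaching cost 5 (bound 5)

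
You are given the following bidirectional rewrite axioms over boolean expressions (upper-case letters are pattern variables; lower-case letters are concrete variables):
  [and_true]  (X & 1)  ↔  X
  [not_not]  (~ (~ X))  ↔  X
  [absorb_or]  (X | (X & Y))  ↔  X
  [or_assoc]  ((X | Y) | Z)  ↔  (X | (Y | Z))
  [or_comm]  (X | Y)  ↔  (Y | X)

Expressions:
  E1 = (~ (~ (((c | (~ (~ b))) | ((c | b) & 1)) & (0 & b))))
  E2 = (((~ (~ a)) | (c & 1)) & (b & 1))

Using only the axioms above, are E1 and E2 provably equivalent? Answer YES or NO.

Every axiom is a valid identity, so a rewrite proof would force E1 and E2 to agree under every assignment.
At a=0, b=1, c=1: E1 = 0 but E2 = 1; they differ, so no derivation exists.

NO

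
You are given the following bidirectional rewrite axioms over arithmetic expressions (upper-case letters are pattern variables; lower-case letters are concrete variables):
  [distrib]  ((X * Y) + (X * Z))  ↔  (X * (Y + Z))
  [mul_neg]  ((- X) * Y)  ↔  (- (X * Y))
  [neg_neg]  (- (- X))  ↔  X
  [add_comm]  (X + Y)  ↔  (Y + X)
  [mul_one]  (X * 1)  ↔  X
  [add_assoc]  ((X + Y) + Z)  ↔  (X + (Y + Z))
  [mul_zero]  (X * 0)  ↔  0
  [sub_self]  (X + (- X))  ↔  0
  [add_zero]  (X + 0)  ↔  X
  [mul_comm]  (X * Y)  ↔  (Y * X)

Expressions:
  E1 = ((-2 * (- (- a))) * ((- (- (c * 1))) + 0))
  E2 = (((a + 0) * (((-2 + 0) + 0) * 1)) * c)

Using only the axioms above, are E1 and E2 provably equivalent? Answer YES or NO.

YES

1. [add_zero →] ((- (- (c * 1))) + 0)  →  (- (- (c * 1)));  E1 = ((-2 * (- (- a))) * (- (- (c * 1))))
2. [mul_comm →] (-2 * (- (- a)))  →  ((- (- a)) * -2);  E1 = (((- (- a)) * -2) * (- (- (c * 1))))
3. [neg_neg →] (- (- a))  →  a;  E1 = ((a * -2) * (- (- (c * 1))))
4. [mul_one →] (c * 1)  →  c;  E1 = ((a * -2) * (- (- c)))
5. [neg_neg →] (- (- c))  →  c;  E1 = ((a * -2) * c)
6. [mul_one ←] -2  →  (-2 * 1);  E1 = ((a * (-2 * 1)) * c)
7. [add_zero ←] -2  →  (-2 + 0);  E1 = ((a * ((-2 + 0) * 1)) * c)
8. [add_zero ←] a  →  (a + 0);  E1 = (((a + 0) * ((-2 + 0) * 1)) * c)
9. [add_zero ←] -2  →  (-2 + 0);  this is E2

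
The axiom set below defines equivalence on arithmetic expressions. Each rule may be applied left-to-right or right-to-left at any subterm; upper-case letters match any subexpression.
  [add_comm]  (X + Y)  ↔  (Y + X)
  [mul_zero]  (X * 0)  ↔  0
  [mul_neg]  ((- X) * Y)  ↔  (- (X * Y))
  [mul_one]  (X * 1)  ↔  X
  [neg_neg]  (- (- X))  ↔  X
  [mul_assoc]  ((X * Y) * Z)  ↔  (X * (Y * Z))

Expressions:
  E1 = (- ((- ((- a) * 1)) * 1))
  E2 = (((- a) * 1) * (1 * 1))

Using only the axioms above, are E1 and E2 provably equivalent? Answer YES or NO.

YES

(1) ((- ((- a) * 1)) * 1)  =[mul_one →]=  (- ((- a) * 1))    ⊢ (- (- ((- a) * 1)))
(2) ((- a) * 1)  =[mul_one →]=  (- a)    ⊢ (- (- (- a)))
(3) (- (- (- a)))  =[neg_neg →]=  (- a)
(4) (- a)  =[mul_one ←]=  ((- a) * 1)
(5) ((- a) * 1)  =[mul_one ←]=  (((- a) * 1) * 1)
(6) 1  =[mul_one ←]=  (1 * 1)    ⊢ E2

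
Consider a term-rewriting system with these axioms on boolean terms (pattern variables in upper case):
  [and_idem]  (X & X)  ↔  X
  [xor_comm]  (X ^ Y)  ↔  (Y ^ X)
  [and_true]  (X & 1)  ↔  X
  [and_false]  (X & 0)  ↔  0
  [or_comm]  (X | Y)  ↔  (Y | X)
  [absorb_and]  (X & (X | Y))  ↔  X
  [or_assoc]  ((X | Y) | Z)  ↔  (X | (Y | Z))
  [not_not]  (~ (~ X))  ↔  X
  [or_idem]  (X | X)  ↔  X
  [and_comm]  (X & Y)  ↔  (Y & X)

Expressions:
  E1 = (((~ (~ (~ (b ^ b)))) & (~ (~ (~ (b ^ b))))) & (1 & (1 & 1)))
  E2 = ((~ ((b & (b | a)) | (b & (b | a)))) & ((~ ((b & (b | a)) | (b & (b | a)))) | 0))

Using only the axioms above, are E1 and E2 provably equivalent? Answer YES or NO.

NO

All listed rules preserve value, hence provable equivalence implies equal values everywhere; look for a separating assignment.
a=0, b=1 gives E1 ↦ 1, E2 ↦ 0; values differ ⇒ not provably equivalent.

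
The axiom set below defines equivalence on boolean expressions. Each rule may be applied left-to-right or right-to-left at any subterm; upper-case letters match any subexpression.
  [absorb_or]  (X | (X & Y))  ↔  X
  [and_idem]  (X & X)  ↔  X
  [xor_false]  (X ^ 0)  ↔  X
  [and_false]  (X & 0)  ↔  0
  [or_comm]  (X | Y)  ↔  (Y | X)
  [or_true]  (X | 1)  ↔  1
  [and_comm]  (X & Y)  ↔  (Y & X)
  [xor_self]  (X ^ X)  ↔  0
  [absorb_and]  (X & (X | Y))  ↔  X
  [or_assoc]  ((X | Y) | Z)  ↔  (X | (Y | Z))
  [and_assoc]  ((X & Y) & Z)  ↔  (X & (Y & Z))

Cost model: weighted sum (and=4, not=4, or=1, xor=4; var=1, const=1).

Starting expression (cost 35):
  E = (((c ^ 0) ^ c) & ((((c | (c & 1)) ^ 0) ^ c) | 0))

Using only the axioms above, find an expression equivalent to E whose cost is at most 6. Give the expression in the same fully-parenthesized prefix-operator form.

step 1: absorb_or (→) rewrites (c | (c & 1)) into c, now (((c ^ 0) ^ c) & (((c ^ 0) ^ c) | 0))
step 2: absorb_and (→) rewrites (((c ^ 0) ^ c) & (((c ^ 0) ^ c) | 0)) into ((c ^ 0) ^ c)
step 3: xor_false (→) rewrites (c ^ 0) into c, reaching cost 6 (bound 6)

(c ^ c)   [cost 6]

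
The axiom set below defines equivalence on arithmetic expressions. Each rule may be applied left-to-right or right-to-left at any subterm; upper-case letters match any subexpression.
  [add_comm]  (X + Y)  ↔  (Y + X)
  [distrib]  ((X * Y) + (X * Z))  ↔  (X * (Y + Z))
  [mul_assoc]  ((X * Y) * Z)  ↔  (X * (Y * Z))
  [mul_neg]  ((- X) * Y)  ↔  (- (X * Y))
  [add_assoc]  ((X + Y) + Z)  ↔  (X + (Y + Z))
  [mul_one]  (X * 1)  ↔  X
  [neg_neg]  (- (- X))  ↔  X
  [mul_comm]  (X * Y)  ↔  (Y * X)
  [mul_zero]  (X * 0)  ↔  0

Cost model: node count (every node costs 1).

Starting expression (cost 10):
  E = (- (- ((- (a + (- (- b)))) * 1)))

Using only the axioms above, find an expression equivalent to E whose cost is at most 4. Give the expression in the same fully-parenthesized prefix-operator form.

step 1: mul_one (→) rewrites ((- (a + (- (- b)))) * 1) into (- (a + (- (- b)))), now (- (- (- (a + (- (- b))))))
step 2: neg_neg (→) rewrites (- (- b)) into b, now (- (- (- (a + b))))
step 3: neg_neg (→) rewrites (- (- (a + b))) into (a + b), reaching cost 4 (bound 4)

(- (a + b))   [cost 4]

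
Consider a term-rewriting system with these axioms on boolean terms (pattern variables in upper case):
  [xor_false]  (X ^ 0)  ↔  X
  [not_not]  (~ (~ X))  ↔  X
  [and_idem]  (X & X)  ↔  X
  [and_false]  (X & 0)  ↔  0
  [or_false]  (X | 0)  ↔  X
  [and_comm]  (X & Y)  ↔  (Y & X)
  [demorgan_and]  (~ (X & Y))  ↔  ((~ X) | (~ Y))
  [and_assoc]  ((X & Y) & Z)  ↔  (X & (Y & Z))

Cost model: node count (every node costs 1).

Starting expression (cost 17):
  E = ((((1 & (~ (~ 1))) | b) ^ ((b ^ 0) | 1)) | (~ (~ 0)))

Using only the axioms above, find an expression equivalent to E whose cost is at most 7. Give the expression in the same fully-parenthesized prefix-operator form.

1. [not_not →] (~ (~ 1))  →  1;  E = ((((1 & 1) | b) ^ ((b ^ 0) | 1)) | (~ (~ 0)))
2. [xor_false →] (b ^ 0)  →  b;  E = ((((1 & 1) | b) ^ (b | 1)) | (~ (~ 0)))
3. [and_idem →] (1 & 1)  →  1;  E = (((1 | b) ^ (b | 1)) | (~ (~ 0)))
4. [not_not →] (~ (~ 0))  →  0;  E = (((1 | b) ^ (b | 1)) | 0)
5. [or_false →] (((1 | b) ^ (b | 1)) | 0)  →  ((1 | b) ^ (b | 1));  cost 7 ≤ 7, done

((1 | b) ^ (b | 1))   [cost 7]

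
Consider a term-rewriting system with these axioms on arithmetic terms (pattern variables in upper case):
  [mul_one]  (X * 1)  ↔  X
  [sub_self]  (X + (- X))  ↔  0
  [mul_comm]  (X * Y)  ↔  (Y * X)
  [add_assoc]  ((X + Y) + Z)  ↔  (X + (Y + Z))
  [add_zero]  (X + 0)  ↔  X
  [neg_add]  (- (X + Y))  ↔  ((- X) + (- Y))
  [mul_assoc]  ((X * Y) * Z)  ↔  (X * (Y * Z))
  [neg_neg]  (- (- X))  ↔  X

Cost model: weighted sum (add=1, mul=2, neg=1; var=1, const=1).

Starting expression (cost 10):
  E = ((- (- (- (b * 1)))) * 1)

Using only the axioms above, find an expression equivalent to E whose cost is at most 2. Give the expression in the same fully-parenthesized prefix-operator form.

(- b)   [cost 2]

(1) (b * 1)  =[mul_one →]=  b    ⊢ ((- (- (- b))) * 1)
(2) ((- (- (- b))) * 1)  =[mul_one →]=  (- (- (- b)))
(3) (- (- b))  =[neg_neg →]=  b    ⊢ cost 2, within 2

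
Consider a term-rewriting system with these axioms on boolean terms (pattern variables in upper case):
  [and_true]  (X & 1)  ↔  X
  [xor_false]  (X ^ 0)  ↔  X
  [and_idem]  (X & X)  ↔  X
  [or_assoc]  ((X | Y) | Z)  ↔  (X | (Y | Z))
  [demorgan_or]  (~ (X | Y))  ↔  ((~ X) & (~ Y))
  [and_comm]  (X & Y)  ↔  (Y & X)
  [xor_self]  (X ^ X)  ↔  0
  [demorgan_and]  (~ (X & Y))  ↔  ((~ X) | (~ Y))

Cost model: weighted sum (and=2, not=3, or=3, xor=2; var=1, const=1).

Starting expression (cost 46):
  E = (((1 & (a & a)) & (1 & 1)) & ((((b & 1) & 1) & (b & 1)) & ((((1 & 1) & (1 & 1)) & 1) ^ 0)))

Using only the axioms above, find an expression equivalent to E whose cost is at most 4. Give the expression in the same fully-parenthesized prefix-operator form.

(a & b)   [cost 4]

1. [xor_false →] ((((1 & 1) & (1 & 1)) & 1) ^ 0)  →  (((1 & 1) & (1 & 1)) & 1);  E = (((1 & (a & a)) & (1 & 1)) & ((((b & 1) & 1) & (b & 1)) & (((1 & 1) & (1 & 1)) & 1)))
2. [and_comm →] (1 & (a & a))  →  ((a & a) & 1);  E = ((((a & a) & 1) & (1 & 1)) & ((((b & 1) & 1) & (b & 1)) & (((1 & 1) & (1 & 1)) & 1)))
3. [and_true →] (b & 1)  →  b;  E = ((((a & a) & 1) & (1 & 1)) & (((b & 1) & (b & 1)) & (((1 & 1) & (1 & 1)) & 1)))
4. [and_true →] (((1 & 1) & (1 & 1)) & 1)  →  ((1 & 1) & (1 & 1));  E = ((((a & a) & 1) & (1 & 1)) & (((b & 1) & (b & 1)) & ((1 & 1) & (1 & 1))))
5. [and_idem →] ((b & 1) & (b & 1))  →  (b & 1);  E = ((((a & a) & 1) & (1 & 1)) & ((b & 1) & ((1 & 1) & (1 & 1))))
6. [and_idem →] (1 & 1)  →  1;  E = ((((a & a) & 1) & (1 & 1)) & ((b & 1) & ((1 & 1) & 1)))
7. [and_true →] ((a & a) & 1)  →  (a & a);  E = (((a & a) & (1 & 1)) & ((b & 1) & ((1 & 1) & 1)))
8. [and_idem →] (1 & 1)  →  1;  E = (((a & a) & (1 & 1)) & ((b & 1) & (1 & 1)))
9. [and_idem →] (1 & 1)  →  1;  E = (((a & a) & (1 & 1)) & ((b & 1) & 1))
10. [and_true →] ((b & 1) & 1)  →  (b & 1);  E = (((a & a) & (1 & 1)) & (b & 1))
11. [and_idem →] (1 & 1)  →  1;  E = (((a & a) & 1) & (b & 1))
12. [and_true →] ((a & a) & 1)  →  (a & a);  E = ((a & a) & (b & 1))
13. [and_true →] (b & 1)  →  b;  E = ((a & a) & b)
14. [and_idem →] (a & a)  →  a;  cost 4 ≤ 4, done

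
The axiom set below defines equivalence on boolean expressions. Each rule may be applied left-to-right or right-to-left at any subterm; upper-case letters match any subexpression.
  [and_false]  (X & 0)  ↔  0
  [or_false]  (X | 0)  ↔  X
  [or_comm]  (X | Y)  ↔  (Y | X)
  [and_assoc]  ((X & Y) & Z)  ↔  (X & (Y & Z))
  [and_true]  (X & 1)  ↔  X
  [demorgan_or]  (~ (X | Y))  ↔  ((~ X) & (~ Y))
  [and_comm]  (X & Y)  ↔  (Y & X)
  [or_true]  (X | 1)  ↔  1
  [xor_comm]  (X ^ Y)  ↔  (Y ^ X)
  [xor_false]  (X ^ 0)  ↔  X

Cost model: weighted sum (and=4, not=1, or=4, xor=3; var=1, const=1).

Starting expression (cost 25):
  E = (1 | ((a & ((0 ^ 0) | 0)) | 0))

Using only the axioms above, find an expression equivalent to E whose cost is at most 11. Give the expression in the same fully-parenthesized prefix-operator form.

step 1: or_false (→) rewrites ((a & ((0 ^ 0) | 0)) | 0) into (a & ((0 ^ 0) | 0)), now (1 | (a & ((0 ^ 0) | 0)))
step 2: or_false (→) rewrites ((0 ^ 0) | 0) into (0 ^ 0), now (1 | (a & (0 ^ 0)))
step 3: xor_false (→) rewrites (0 ^ 0) into 0, reaching cost 11 (bound 11)

(1 | (a & 0))   [cost 11]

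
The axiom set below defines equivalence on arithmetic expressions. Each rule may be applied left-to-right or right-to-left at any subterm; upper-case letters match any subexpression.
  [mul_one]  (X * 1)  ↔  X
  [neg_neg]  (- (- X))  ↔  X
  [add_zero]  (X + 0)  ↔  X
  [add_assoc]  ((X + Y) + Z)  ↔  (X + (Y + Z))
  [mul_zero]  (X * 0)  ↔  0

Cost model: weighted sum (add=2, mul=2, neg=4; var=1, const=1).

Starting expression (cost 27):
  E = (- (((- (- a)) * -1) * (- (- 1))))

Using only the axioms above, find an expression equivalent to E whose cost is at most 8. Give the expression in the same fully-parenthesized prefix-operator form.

(- (a * -1))   [cost 8]

step 1: neg_neg (→) rewrites (- (- 1)) into 1, now (- (((- (- a)) * -1) * 1))
step 2: neg_neg (→) rewrites (- (- a)) into a, now (- ((a * -1) * 1))
step 3: mul_one (→) rewrites ((a * -1) * 1) into (a * -1), reaching cost 8 (bound 8)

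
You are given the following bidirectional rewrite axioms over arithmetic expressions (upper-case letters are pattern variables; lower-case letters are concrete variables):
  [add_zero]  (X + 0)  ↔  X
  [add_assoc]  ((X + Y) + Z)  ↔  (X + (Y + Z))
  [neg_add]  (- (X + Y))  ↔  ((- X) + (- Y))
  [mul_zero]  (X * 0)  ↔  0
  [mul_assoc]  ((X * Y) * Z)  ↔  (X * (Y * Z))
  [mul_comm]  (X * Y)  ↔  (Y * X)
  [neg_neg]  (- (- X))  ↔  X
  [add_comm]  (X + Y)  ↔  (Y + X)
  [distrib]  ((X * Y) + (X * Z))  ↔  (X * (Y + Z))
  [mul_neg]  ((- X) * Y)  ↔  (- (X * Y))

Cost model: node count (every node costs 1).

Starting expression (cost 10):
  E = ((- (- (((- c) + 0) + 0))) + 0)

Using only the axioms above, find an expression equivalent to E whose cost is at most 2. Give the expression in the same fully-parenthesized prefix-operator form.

(- c)   [cost 2]

step 1: neg_neg (→) rewrites (- (- (((- c) + 0) + 0))) into (((- c) + 0) + 0), now ((((- c) + 0) + 0) + 0)
step 2: add_assoc (→) rewrites (((- c) + 0) + 0) into ((- c) + (0 + 0)), now (((- c) + (0 + 0)) + 0)
step 3: add_comm (→) rewrites ((- c) + (0 + 0)) into ((0 + 0) + (- c)), now (((0 + 0) + (- c)) + 0)
step 4: add_zero (→) rewrites (0 + 0) into 0, now ((0 + (- c)) + 0)
step 5: add_comm (→) rewrites (0 + (- c)) into ((- c) + 0), now (((- c) + 0) + 0)
step 6: add_assoc (→) rewrites (((- c) + 0) + 0) into ((- c) + (0 + 0))
step 7: add_zero (→) rewrites (0 + 0) into 0, now ((- c) + 0)
step 8: add_zero (→) rewrites ((- c) + 0) into (- c), reaching cost 2 (bound 2)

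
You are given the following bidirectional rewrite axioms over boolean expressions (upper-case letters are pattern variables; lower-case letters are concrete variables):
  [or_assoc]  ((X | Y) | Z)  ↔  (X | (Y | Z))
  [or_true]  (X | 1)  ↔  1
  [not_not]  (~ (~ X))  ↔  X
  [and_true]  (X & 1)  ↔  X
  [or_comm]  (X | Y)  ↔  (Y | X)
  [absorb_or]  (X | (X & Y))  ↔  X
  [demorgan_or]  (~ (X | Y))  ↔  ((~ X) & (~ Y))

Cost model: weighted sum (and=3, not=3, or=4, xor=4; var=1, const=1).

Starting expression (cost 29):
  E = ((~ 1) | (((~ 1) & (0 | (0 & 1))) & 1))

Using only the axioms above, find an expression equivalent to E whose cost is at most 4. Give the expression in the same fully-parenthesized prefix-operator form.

step 1: and_true (→) rewrites (((~ 1) & (0 | (0 & 1))) & 1) into ((~ 1) & (0 | (0 & 1))), now ((~ 1) | ((~ 1) & (0 | (0 & 1))))
step 2: absorb_or (→) rewrites (0 | (0 & 1)) into 0, now ((~ 1) | ((~ 1) & 0))
step 3: absorb_or (→) rewrites ((~ 1) | ((~ 1) & 0)) into (~ 1), reaching cost 4 (bound 4)

(~ 1)   [cost 4]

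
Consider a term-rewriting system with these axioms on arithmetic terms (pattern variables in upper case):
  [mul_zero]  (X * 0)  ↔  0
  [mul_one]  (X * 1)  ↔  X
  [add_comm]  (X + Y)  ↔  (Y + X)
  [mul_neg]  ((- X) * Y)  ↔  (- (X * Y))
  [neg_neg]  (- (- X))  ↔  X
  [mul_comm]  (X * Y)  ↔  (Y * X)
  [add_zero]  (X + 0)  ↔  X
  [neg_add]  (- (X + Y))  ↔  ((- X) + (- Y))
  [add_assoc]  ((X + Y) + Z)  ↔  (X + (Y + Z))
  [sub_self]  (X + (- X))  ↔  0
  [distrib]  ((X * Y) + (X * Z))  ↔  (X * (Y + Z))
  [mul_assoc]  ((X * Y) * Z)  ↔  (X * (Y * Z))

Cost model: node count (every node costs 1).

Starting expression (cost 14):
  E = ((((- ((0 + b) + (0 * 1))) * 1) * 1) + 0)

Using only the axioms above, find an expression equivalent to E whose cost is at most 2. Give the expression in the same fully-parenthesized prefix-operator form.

(- b)   [cost 2]

step 1: mul_one (→) rewrites (((- ((0 + b) + (0 * 1))) * 1) * 1) into ((- ((0 + b) + (0 * 1))) * 1), now (((- ((0 + b) + (0 * 1))) * 1) + 0)
step 2: mul_one (→) rewrites ((- ((0 + b) + (0 * 1))) * 1) into (- ((0 + b) + (0 * 1))), now ((- ((0 + b) + (0 * 1))) + 0)
step 3: add_comm (→) rewrites (0 + b) into (b + 0), now ((- ((b + 0) + (0 * 1))) + 0)
step 4: add_zero (→) rewrites (b + 0) into b, now ((- (b + (0 * 1))) + 0)
step 5: add_zero (→) rewrites ((- (b + (0 * 1))) + 0) into (- (b + (0 * 1)))
step 6: mul_one (→) rewrites (0 * 1) into 0, now (- (b + 0))
step 7: add_zero (→) rewrites (b + 0) into b, reaching cost 2 (bound 2)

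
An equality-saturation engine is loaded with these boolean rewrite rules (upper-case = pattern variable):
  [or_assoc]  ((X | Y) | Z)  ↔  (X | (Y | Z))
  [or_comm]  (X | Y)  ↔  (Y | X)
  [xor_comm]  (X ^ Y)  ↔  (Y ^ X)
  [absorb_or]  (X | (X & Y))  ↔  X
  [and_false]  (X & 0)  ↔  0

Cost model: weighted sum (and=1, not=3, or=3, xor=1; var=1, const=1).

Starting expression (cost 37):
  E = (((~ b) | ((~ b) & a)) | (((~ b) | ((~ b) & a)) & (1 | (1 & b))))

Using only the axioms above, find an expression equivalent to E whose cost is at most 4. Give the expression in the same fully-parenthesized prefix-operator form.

(~ b)   [cost 4]

(1) (1 | (1 & b))  =[absorb_or →]=  1    ⊢ (((~ b) | ((~ b) & a)) | (((~ b) | ((~ b) & a)) & 1))
(2) (((~ b) | ((~ b) & a)) | (((~ b) | ((~ b) & a)) & 1))  =[absorb_or →]=  ((~ b) | ((~ b) & a))
(3) ((~ b) | ((~ b) & a))  =[absorb_or →]=  (~ b)    ⊢ cost 4, within 4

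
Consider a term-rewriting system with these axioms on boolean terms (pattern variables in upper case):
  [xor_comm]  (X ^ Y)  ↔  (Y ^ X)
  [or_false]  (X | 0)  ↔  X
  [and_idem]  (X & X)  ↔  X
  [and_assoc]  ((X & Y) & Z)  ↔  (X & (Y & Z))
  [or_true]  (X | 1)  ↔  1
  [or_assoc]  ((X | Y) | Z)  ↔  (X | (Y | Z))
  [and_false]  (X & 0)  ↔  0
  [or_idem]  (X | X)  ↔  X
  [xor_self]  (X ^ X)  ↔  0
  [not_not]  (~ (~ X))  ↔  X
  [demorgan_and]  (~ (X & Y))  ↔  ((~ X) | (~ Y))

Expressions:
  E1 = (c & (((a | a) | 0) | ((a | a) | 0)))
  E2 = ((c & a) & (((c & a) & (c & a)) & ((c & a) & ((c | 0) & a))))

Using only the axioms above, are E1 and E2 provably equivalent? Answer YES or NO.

YES

1. [or_idem →] (((a | a) | 0) | ((a | a) | 0))  →  ((a | a) | 0);  E1 = (c & ((a | a) | 0))
2. [or_false →] ((a | a) | 0)  →  (a | a);  E1 = (c & (a | a))
3. [or_idem →] (a | a)  →  a;  E1 = (c & a)
4. [and_idem ←] (c & a)  →  ((c & a) & (c & a))
5. [and_idem ←] (c & a)  →  ((c & a) & (c & a));  E1 = ((c & a) & ((c & a) & (c & a)))
6. [and_idem ←] ((c & a) & (c & a))  →  (((c & a) & (c & a)) & ((c & a) & (c & a)));  E1 = ((c & a) & (((c & a) & (c & a)) & ((c & a) & (c & a))))
7. [or_false ←] c  →  (c | 0);  this is E2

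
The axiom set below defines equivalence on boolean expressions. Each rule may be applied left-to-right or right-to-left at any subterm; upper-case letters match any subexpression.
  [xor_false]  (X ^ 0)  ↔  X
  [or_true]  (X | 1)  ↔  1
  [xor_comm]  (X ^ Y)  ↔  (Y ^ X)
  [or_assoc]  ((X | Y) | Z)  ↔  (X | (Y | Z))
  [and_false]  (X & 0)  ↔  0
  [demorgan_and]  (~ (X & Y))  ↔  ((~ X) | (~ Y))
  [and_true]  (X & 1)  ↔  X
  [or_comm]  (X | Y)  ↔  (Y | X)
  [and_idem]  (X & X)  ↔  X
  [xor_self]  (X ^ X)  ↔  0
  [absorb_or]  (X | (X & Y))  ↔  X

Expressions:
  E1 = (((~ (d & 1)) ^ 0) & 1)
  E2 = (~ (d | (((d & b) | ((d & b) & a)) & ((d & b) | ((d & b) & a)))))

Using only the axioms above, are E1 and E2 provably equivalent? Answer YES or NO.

(1) (d & 1)  =[and_true →]=  d    ⊢ (((~ d) ^ 0) & 1)
(2) (((~ d) ^ 0) & 1)  =[and_true →]=  ((~ d) ^ 0)
(3) ((~ d) ^ 0)  =[xor_false →]=  (~ d)
(4) d  =[absorb_or ←]=  (d | (d & b))    ⊢ (~ (d | (d & b)))
(5) (d & b)  =[absorb_or ←]=  ((d & b) | ((d & b) & a))    ⊢ (~ (d | ((d & b) | ((d & b) & a))))
(6) ((d & b) | ((d & b) & a))  =[and_idem ←]=  (((d & b) | ((d & b) & a)) & ((d & b) | ((d & b) & a)))    ⊢ E2

YES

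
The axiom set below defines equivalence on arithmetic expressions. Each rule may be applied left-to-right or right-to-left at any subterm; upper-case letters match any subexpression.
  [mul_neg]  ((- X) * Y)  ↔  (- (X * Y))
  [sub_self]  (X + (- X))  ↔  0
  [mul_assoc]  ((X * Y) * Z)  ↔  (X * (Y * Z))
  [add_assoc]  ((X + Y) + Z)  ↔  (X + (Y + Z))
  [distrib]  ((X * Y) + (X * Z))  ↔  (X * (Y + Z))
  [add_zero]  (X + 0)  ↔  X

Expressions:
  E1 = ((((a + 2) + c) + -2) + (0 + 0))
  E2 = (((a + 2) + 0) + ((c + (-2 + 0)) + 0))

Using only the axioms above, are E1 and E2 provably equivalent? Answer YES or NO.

(1) (0 + 0)  =[add_zero →]=  0    ⊢ ((((a + 2) + c) + -2) + 0)
(2) ((((a + 2) + c) + -2) + 0)  =[add_zero →]=  (((a + 2) + c) + -2)
(3) (((a + 2) + c) + -2)  =[add_assoc →]=  ((a + 2) + (c + -2))
(4) (a + 2)  =[add_zero ←]=  ((a + 2) + 0)    ⊢ (((a + 2) + 0) + (c + -2))
(5) (c + -2)  =[add_zero ←]=  ((c + -2) + 0)    ⊢ (((a + 2) + 0) + ((c + -2) + 0))
(6) -2  =[add_zero ←]=  (-2 + 0)    ⊢ E2

YES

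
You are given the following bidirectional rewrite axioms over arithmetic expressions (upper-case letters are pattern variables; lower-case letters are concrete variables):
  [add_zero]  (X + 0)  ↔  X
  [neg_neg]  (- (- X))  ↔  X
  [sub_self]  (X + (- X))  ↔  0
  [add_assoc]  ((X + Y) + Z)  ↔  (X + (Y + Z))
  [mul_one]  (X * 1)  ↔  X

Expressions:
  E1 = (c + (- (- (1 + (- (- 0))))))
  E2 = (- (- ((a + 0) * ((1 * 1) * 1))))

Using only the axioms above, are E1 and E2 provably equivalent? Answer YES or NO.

NO

The axioms are sound identities: if E1 ↔* E2 then E1 and E2 evaluate identically under any assignment.
Under a=0, c=0: E1 evaluates to 1, E2 to 0. Distinct ⇒ no rewrite sequence connects them.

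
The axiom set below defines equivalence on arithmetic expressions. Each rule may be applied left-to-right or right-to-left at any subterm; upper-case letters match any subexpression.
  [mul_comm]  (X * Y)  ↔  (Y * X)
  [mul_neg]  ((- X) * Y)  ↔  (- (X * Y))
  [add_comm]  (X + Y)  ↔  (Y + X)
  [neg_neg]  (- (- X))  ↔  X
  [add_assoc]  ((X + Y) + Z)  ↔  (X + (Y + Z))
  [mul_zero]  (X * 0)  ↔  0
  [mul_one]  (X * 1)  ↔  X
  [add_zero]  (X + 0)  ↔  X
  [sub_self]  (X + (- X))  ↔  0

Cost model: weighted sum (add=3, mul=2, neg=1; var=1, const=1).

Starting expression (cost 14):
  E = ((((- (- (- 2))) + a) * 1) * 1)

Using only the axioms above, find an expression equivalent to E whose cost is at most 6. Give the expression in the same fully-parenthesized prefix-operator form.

((- 2) + a)   [cost 6]

step 1: mul_one (→) rewrites ((((- (- (- 2))) + a) * 1) * 1) into (((- (- (- 2))) + a) * 1)
step 2: mul_one (→) rewrites (((- (- (- 2))) + a) * 1) into ((- (- (- 2))) + a)
step 3: neg_neg (→) rewrites (- (- (- 2))) into (- 2), reaching cost 6 (bound 6)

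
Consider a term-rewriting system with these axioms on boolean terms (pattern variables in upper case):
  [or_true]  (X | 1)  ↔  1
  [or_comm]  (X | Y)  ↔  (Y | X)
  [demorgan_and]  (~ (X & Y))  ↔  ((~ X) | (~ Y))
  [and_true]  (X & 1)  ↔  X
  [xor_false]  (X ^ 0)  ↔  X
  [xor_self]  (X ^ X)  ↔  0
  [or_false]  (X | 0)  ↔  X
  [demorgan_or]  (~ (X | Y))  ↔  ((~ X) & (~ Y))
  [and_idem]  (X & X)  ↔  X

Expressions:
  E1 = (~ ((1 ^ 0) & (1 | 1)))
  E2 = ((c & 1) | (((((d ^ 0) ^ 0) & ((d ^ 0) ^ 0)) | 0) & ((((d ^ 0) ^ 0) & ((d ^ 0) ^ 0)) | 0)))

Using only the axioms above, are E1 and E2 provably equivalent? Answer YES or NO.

NO

Every axiom is a valid identity, so a rewrite proof would force E1 and E2 to agree under every assignment.
At c=0, d=1: E1 = 0 but E2 = 1; they differ, so no derivation exists.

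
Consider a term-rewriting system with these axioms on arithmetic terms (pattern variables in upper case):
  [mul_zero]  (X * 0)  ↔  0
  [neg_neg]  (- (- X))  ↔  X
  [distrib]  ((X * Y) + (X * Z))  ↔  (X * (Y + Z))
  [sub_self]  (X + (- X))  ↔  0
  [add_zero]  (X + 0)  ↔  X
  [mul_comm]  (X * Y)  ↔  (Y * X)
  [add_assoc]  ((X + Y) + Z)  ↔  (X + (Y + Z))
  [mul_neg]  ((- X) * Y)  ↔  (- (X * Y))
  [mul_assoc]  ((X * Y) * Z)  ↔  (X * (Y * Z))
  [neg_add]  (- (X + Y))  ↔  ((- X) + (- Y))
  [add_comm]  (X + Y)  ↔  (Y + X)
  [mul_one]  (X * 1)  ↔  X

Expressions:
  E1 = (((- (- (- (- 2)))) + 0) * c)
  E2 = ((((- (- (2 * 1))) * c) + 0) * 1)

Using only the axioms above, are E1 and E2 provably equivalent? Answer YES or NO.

step 1: neg_neg (→) rewrites (- (- (- (- 2)))) into (- (- 2)), now (((- (- 2)) + 0) * c)
step 2: add_zero (→) rewrites ((- (- 2)) + 0) into (- (- 2)), now ((- (- 2)) * c)
step 3: neg_neg (→) rewrites (- (- 2)) into 2, now (2 * c)
step 4: add_zero (←) rewrites (2 * c) into ((2 * c) + 0)
step 5: mul_one (←) rewrites 2 into (2 * 1), now (((2 * 1) * c) + 0)
step 6: mul_one (←) rewrites (((2 * 1) * c) + 0) into ((((2 * 1) * c) + 0) * 1)
step 7: neg_neg (←) rewrites (2 * 1) into (- (- (2 * 1))), which is E2

YES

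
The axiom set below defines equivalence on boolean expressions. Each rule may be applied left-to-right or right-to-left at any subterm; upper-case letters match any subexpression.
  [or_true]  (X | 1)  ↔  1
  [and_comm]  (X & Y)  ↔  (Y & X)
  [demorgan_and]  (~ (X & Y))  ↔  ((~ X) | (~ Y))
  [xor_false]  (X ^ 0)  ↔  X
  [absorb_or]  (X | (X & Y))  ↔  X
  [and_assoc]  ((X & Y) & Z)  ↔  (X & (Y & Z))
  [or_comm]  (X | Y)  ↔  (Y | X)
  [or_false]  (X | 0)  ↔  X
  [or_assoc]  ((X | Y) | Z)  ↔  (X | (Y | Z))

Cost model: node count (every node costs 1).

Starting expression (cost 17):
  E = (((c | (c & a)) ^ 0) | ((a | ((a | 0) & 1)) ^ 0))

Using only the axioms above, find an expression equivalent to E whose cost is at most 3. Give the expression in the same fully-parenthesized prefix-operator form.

(c | a)   [cost 3]

step 1: or_false (→) rewrites (a | 0) into a, now (((c | (c & a)) ^ 0) | ((a | (a & 1)) ^ 0))
step 2: absorb_or (→) rewrites (c | (c & a)) into c, now ((c ^ 0) | ((a | (a & 1)) ^ 0))
step 3: absorb_or (→) rewrites (a | (a & 1)) into a, now ((c ^ 0) | (a ^ 0))
step 4: xor_false (→) rewrites (c ^ 0) into c, now (c | (a ^ 0))
step 5: xor_false (→) rewrites (a ^ 0) into a, reaching cost 3 (bound 3)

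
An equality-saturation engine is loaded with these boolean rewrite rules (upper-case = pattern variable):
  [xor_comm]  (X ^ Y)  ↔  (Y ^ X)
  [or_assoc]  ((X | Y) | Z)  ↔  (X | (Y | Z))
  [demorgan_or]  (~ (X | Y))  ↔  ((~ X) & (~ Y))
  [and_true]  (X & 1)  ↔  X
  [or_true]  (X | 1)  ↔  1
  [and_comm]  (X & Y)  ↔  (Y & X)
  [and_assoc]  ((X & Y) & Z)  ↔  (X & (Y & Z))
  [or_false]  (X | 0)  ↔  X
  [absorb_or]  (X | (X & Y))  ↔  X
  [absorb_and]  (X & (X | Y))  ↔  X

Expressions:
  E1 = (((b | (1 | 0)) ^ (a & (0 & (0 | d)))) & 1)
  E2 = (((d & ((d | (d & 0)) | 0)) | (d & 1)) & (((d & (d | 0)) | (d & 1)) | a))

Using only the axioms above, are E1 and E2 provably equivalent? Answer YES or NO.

The axioms are sound identities: if E1 ↔* E2 then E1 and E2 evaluate identically under any assignment.
Under a=0, b=0, d=0: E1 evaluates to 1, E2 to 0. Distinct ⇒ no rewrite sequence connects them.

NO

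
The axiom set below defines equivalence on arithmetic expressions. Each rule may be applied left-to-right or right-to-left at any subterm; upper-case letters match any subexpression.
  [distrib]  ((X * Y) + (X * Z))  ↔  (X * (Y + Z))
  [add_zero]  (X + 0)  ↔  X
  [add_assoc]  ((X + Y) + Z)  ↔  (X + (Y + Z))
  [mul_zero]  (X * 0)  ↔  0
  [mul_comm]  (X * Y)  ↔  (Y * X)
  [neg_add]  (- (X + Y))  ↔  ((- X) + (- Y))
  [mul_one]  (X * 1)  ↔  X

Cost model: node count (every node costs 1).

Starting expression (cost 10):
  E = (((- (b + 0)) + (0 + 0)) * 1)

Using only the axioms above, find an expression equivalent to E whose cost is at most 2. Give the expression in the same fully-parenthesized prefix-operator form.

step 1: mul_one (→) rewrites (((- (b + 0)) + (0 + 0)) * 1) into ((- (b + 0)) + (0 + 0))
step 2: add_zero (→) rewrites (0 + 0) into 0, now ((- (b + 0)) + 0)
step 3: add_zero (→) rewrites (b + 0) into b, now ((- b) + 0)
step 4: add_zero (→) rewrites ((- b) + 0) into (- b), reaching cost 2 (bound 2)

(- b)   [cost 2]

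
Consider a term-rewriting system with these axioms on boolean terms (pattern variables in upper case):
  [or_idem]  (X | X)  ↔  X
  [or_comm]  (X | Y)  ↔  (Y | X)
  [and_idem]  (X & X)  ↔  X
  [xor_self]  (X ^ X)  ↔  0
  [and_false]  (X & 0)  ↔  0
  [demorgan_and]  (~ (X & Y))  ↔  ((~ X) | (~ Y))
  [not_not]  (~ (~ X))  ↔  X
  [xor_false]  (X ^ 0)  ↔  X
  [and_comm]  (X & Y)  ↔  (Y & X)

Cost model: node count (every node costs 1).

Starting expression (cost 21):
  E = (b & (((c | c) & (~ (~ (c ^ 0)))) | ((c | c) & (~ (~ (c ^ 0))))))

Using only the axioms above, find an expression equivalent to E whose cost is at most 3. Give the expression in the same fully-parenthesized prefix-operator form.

1. [or_idem →] (((c | c) & (~ (~ (c ^ 0)))) | ((c | c) & (~ (~ (c ^ 0)))))  →  ((c | c) & (~ (~ (c ^ 0))));  E = (b & ((c | c) & (~ (~ (c ^ 0)))))
2. [or_idem →] (c | c)  →  c;  E = (b & (c & (~ (~ (c ^ 0)))))
3. [not_not →] (~ (~ (c ^ 0)))  →  (c ^ 0);  E = (b & (c & (c ^ 0)))
4. [xor_false →] (c ^ 0)  →  c;  E = (b & (c & c))
5. [and_idem →] (c & c)  →  c;  cost 3 ≤ 3, done

(b & c)   [cost 3]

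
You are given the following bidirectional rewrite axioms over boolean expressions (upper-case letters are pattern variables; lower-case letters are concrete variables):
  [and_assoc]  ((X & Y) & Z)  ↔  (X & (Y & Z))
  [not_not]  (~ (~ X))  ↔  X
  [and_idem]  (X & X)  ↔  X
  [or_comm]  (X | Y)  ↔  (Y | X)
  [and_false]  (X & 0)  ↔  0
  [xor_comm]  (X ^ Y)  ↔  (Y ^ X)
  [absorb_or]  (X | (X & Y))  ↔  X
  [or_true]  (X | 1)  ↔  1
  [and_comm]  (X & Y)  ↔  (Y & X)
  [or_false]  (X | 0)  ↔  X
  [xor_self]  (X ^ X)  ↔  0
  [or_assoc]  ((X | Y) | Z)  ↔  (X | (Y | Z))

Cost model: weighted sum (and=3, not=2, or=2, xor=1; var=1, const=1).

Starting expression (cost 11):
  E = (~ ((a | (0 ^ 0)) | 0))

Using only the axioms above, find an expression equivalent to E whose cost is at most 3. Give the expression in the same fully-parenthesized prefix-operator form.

step 1: xor_self (→) rewrites (0 ^ 0) into 0, now (~ ((a | 0) | 0))
step 2: or_false (→) rewrites ((a | 0) | 0) into (a | 0), now (~ (a | 0))
step 3: or_false (→) rewrites (a | 0) into a, reaching cost 3 (bound 3)

(~ a)   [cost 3]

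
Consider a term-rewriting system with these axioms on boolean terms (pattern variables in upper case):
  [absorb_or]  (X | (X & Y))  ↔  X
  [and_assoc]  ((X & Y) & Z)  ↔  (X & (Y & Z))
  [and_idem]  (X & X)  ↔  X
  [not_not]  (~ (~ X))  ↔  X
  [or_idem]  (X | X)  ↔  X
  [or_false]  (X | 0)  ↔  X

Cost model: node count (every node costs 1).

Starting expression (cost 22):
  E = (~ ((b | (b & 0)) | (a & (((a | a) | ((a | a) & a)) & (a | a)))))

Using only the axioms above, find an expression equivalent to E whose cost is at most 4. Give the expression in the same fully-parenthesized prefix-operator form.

1. [absorb_or →] ((a | a) | ((a | a) & a))  →  (a | a);  E = (~ ((b | (b & 0)) | (a & ((a | a) & (a | a)))))
2. [and_idem →] ((a | a) & (a | a))  →  (a | a);  E = (~ ((b | (b & 0)) | (a & (a | a))))
3. [or_idem →] (a | a)  →  a;  E = (~ ((b | (b & 0)) | (a & a)))
4. [absorb_or →] (b | (b & 0))  →  b;  E = (~ (b | (a & a)))
5. [and_idem →] (a & a)  →  a;  cost 4 ≤ 4, done

(~ (b | a))   [cost 4]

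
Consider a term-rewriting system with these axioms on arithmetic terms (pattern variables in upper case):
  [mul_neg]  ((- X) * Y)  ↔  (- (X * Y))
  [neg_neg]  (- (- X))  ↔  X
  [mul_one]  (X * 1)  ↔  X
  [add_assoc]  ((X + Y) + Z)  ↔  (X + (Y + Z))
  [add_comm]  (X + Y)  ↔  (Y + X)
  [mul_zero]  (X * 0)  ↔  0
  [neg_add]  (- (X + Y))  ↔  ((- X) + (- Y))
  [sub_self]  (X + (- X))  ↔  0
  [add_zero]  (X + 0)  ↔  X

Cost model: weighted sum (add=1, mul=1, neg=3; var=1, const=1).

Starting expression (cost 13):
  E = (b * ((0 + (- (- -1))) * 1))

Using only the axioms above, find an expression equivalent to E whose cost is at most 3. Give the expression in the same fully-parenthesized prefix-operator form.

(b * -1)   [cost 3]

step 1: neg_neg (→) rewrites (- (- -1)) into -1, now (b * ((0 + -1) * 1))
step 2: add_comm (→) rewrites (0 + -1) into (-1 + 0), now (b * ((-1 + 0) * 1))
step 3: mul_one (→) rewrites ((-1 + 0) * 1) into (-1 + 0), now (b * (-1 + 0))
step 4: add_zero (→) rewrites (-1 + 0) into -1, reaching cost 3 (bound 3)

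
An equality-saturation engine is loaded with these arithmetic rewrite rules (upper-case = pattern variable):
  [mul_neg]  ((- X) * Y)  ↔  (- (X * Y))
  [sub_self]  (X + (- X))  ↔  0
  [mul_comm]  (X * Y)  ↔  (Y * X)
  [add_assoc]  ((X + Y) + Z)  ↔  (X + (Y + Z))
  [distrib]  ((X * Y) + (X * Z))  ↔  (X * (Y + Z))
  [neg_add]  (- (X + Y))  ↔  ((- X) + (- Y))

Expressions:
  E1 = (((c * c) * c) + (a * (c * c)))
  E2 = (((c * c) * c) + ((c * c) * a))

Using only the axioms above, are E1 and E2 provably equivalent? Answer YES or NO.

step 1: mul_comm (→) rewrites (a * (c * c)) into ((c * c) * a), which is E2

YES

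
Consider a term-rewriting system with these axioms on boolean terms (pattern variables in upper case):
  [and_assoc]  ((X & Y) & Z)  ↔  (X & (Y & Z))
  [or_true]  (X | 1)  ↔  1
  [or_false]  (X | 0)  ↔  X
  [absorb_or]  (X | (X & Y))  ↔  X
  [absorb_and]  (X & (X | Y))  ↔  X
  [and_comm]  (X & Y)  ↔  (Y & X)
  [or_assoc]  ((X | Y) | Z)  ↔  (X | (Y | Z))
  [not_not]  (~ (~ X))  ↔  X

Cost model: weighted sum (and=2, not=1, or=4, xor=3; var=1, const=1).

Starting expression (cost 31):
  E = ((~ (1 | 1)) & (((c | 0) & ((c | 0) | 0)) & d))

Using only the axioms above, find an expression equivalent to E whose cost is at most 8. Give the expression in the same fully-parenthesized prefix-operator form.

step 1: absorb_and (→) rewrites ((c | 0) & ((c | 0) | 0)) into (c | 0), now ((~ (1 | 1)) & ((c | 0) & d))
step 2: or_true (→) rewrites (1 | 1) into 1, now ((~ 1) & ((c | 0) & d))
step 3: or_false (→) rewrites (c | 0) into c, reaching cost 8 (bound 8)

((~ 1) & (c & d))   [cost 8]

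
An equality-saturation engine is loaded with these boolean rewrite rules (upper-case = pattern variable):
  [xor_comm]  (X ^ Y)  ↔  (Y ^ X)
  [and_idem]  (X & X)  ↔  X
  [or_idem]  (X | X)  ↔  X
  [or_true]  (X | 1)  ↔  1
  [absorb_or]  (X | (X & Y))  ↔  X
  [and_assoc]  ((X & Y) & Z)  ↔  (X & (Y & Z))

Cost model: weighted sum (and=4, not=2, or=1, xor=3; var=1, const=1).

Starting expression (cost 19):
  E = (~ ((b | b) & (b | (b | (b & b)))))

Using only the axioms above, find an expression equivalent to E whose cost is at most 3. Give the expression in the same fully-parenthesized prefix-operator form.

1. [absorb_or →] (b | (b & b))  →  b;  E = (~ ((b | b) & (b | b)))
2. [and_idem →] ((b | b) & (b | b))  →  (b | b);  E = (~ (b | b))
3. [or_idem →] (b | b)  →  b;  cost 3 ≤ 3, done

(~ b)   [cost 3]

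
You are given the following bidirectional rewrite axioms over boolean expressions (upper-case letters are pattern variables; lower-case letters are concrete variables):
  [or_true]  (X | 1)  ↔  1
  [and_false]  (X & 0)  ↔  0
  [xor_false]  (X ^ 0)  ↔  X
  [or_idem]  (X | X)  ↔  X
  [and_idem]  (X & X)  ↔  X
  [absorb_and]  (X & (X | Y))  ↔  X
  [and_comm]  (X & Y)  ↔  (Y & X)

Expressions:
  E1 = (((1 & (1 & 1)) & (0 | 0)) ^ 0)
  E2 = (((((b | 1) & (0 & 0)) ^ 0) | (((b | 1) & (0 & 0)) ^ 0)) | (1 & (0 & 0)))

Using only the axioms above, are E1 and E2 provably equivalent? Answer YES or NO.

step 1: and_idem (→) rewrites (1 & 1) into 1, now (((1 & 1) & (0 | 0)) ^ 0)
step 2: xor_false (→) rewrites (((1 & 1) & (0 | 0)) ^ 0) into ((1 & 1) & (0 | 0))
step 3: and_idem (→) rewrites (1 & 1) into 1, now (1 & (0 | 0))
step 4: or_idem (→) rewrites (0 | 0) into 0, now (1 & 0)
step 5: and_false (←) rewrites 0 into (0 & 0), now (1 & (0 & 0))
step 6: or_idem (←) rewrites (1 & (0 & 0)) into ((1 & (0 & 0)) | (1 & (0 & 0)))
step 7: xor_false (←) rewrites (1 & (0 & 0)) into ((1 & (0 & 0)) ^ 0), now (((1 & (0 & 0)) ^ 0) | (1 & (0 & 0)))
step 8: or_true (←) rewrites 1 into (b | 1), now ((((b | 1) & (0 & 0)) ^ 0) | (1 & (0 & 0)))
step 9: or_idem (←) rewrites (((b | 1) & (0 & 0)) ^ 0) into ((((b | 1) & (0 & 0)) ^ 0) | (((b | 1) & (0 & 0)) ^ 0)), which is E2

YES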